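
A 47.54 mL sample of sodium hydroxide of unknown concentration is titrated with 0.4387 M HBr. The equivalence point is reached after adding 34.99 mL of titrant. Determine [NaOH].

n(HBr) delivered = 0.4387 x 0.03499 = 0.01535 mol.
For a 1:1 reaction, n(NaOH) = 0.01535 mol.
[NaOH] = 0.01535 mol / 0.04754 L = 0.323 M.

0.323 M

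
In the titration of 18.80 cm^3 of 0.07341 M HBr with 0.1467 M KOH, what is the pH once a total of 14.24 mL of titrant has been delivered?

n(acid) = 0.07341 x 0.01880 = 0.001380 mol; n(KOH) added = 0.1467 x 0.01424 = 0.002089 mol.
Base is in excess by 0.002089 - 0.001380 = 0.0007089 mol in a total volume of 0.03304 L.
[OH^-] = 0.0007089/0.03304 = 0.02146 M, so pOH = 1.67 and pH = 14.00 - 1.67 = 12.33.

12.33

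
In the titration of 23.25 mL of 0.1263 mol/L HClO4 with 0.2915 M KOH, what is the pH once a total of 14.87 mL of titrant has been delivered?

n(acid) = 0.1263 x 0.02325 = 0.002936 mol; n(KOH) added = 0.2915 x 0.01487 = 0.004335 mol.
Base is in excess by 0.004335 - 0.002936 = 0.001398 mol in a total volume of 0.03812 L.
[OH^-] = 0.001398/0.03812 = 0.03668 M, so pOH = 1.44 and pH = 14.00 - 1.44 = 12.56.

12.56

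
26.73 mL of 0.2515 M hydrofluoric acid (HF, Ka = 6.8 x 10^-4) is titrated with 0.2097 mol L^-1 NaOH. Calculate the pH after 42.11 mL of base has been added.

12.49

n(acid) = 0.2515 x 0.02673 = 0.006723 mol; n(NaOH) added = 0.2097 x 0.04211 = 0.008830 mol.
Base is in excess by 0.008830 - 0.006723 = 0.002108 mol in a total volume of 0.06884 L.
[OH^-] = 0.002108/0.06884 = 0.03062 M, so pOH = 1.51 and pH = 14.00 - 1.51 = 12.49.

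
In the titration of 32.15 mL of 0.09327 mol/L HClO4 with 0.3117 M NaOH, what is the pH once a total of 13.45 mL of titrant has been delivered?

n(acid) = 0.09327 x 0.03215 = 0.002999 mol; n(NaOH) added = 0.3117 x 0.01345 = 0.004192 mol.
Base is in excess by 0.004192 - 0.002999 = 0.001194 mol in a total volume of 0.04560 L.
[OH^-] = 0.001194/0.04560 = 0.02618 M, so pOH = 1.58 and pH = 14.00 - 1.58 = 12.42.

12.42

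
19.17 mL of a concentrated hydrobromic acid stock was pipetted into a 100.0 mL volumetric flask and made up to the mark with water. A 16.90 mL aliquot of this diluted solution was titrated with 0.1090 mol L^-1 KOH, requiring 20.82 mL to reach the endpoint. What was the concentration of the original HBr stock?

0.700 M

n(KOH) = 0.1090 x 0.02082 = 0.002269 mol.
n(HBr) in the aliquot = 0.002269 mol.
[diluted HBr] = 0.002269 / 0.01690 = 0.1343 M.
Dilution factor = 100.0/19.17 = 5.216, so [stock] = 0.1343 x 5.216 = 0.700 M.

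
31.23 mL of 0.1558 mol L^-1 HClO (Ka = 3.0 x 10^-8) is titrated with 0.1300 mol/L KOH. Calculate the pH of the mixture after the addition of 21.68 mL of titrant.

Initial n(HClO) = 0.1558 x 0.03123 = 0.004866 mol.
n(KOH) added = 0.1300 x 0.02168 = 0.002818 mol, converting that many moles of HClO to ClO-.
Remaining n(HClO) = 0.002047 mol; n(ClO-) = 0.002818 mol.
By Henderson-Hasselbalch, pH = pKa + log([A^-]/[HA]) = 7.52 + log(0.002818/0.002047) = 7.52 + (+0.14) = 7.66.

7.66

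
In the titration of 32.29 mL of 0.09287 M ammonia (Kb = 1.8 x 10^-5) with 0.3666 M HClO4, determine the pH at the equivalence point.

5.19

n(NH3) = 0.09287 x 0.03229 = 0.002999 mol; V(HClO4) at equivalence = 0.002999/0.3666 = 0.008180 L.
At equivalence the base is fully converted to NH4+; total volume = 0.04047 L, so [NH4+] = 0.002999/0.04047 = 0.07410 M.
Ka(NH4+) = Kw/Kb = 1.0e-14 / 1.8 x 10^-5 = 5.56e-10.
[H^+] = sqrt(Ka x [NH4+]) = sqrt(5.56e-10 x 0.07410) = 6.42e-6 M.
pH = -log(6.42e-6) = 5.19.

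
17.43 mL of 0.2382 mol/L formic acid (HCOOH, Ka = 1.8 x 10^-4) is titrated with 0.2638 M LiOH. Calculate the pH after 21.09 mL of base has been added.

12.56

n(acid) = 0.2382 x 0.01743 = 0.004152 mol; n(LiOH) added = 0.2638 x 0.02109 = 0.005564 mol.
Base is in excess by 0.005564 - 0.004152 = 0.001412 mol in a total volume of 0.03852 L.
[OH^-] = 0.001412/0.03852 = 0.03665 M, so pOH = 1.44 and pH = 14.00 - 1.44 = 12.56.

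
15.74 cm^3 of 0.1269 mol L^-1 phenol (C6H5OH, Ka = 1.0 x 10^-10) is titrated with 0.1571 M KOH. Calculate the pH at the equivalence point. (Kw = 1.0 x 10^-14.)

n(C6H5OH) = 0.1269 x 0.01574 = 0.001997 mol; V(KOH) at equivalence = 0.001997/0.1571 = 0.01271 L.
At equivalence all the acid is converted to C6H5O-; total volume = 0.01574 + 0.01271 = 0.02845 L, so [C6H5O-] = 0.001997/0.02845 = 0.07020 M.
Kb = Kw/Ka = 1.0e-14 / 1.0 x 10^-10 = 0.000100.
[OH^-] = sqrt(Kb x [C6H5O-]) = sqrt(0.000100 x 0.07020) = 0.00265 M.
pOH = 2.58, so pH = 14.00 - 2.58 = 11.42.

11.42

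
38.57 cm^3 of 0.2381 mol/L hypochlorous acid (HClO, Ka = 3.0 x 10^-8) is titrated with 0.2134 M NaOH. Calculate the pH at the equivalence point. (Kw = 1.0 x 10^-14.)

n(HClO) = 0.2381 x 0.03857 = 0.009184 mol; V(NaOH) at equivalence = 0.009184/0.2134 = 0.04303 L.
At equivalence all the acid is converted to ClO-; total volume = 0.03857 + 0.04303 = 0.08160 L, so [ClO-] = 0.009184/0.08160 = 0.1125 M.
Kb = Kw/Ka = 1.0e-14 / 3.0 x 10^-8 = 3.33e-7.
[OH^-] = sqrt(Kb x [ClO-]) = sqrt(3.33e-7 x 0.1125) = 0.000194 M.
pOH = 3.71, so pH = 14.00 - 3.71 = 10.29.

10.29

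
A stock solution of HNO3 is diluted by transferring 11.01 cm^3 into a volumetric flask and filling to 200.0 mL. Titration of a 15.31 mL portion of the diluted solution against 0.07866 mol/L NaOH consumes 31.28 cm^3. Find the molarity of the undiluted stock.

2.92 M

n(NaOH) = 0.07866 x 0.03128 = 0.002460 mol.
n(HNO3) in the aliquot = 0.002460 mol.
[diluted HNO3] = 0.002460 / 0.01531 = 0.1607 M.
Dilution factor = 200.0/11.01 = 18.17, so [stock] = 0.1607 x 18.17 = 2.92 M.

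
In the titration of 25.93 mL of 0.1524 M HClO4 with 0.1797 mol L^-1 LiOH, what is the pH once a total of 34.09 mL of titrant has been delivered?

12.56

n(acid) = 0.1524 x 0.02593 = 0.003952 mol; n(LiOH) added = 0.1797 x 0.03409 = 0.006126 mol.
Base is in excess by 0.006126 - 0.003952 = 0.002174 mol in a total volume of 0.06002 L.
[OH^-] = 0.002174/0.06002 = 0.03623 M, so pOH = 1.44 and pH = 14.00 - 1.44 = 12.56.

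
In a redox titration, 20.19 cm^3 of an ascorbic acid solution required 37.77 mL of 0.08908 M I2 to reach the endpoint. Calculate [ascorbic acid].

0.167 M

n(I2) = 0.08908 x 0.03777 = 0.003365 mol.
From the balanced equation, 1 mol I2 reacts with 1 mol ascorbic acid, so n(ascorbic acid) = 0.003365 x 1/1 = 0.003365 mol.
[ascorbic acid] = 0.003365 / 0.02019 L = 0.167 M.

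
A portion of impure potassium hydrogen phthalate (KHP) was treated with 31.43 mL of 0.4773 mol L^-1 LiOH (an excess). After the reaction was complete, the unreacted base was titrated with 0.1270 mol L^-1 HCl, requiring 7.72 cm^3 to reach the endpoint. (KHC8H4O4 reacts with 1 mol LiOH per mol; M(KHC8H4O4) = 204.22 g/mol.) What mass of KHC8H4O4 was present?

Total n(LiOH) added = 0.4773 x 0.03143 = 0.01500 mol.
n(HCl) used = 0.1270 x 0.007720 = 0.0009804 mol, which equals the excess n(LiOH).
So n(LiOH) consumed by the sample = 0.01500 - 0.0009804 = 0.01402 mol.
n(KHC8H4O4) = 0.01402 / 1 = 0.01402 mol.
mass = 0.01402 mol x 204.22 g/mol = 2.86 g.

2.86 g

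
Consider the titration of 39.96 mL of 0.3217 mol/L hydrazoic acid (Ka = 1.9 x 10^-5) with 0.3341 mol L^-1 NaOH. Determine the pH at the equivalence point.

8.97

n(HN3) = 0.3217 x 0.03996 = 0.01286 mol; V(NaOH) at equivalence = 0.01286/0.3341 = 0.03848 L.
At equivalence all the acid is converted to N3-; total volume = 0.03996 + 0.03848 = 0.07844 L, so [N3-] = 0.01286/0.07844 = 0.1639 M.
Kb = Kw/Ka = 1.0e-14 / 1.9 x 10^-5 = 5.26e-10.
[OH^-] = sqrt(Kb x [N3-]) = sqrt(5.26e-10 x 0.1639) = 9.29e-6 M.
pOH = 5.03, so pH = 14.00 - 5.03 = 8.97.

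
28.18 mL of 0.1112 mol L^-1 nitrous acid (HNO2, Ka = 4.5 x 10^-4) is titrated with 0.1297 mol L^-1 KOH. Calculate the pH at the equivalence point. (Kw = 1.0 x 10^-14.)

8.06

n(HNO2) = 0.1112 x 0.02818 = 0.003134 mol; V(KOH) at equivalence = 0.003134/0.1297 = 0.02416 L.
At equivalence all the acid is converted to NO2-; total volume = 0.02818 + 0.02416 = 0.05234 L, so [NO2-] = 0.003134/0.05234 = 0.05987 M.
Kb = Kw/Ka = 1.0e-14 / 4.5 x 10^-4 = 2.22e-11.
[OH^-] = sqrt(Kb x [NO2-]) = sqrt(2.22e-11 x 0.05987) = 1.15e-6 M.
pOH = 5.94, so pH = 14.00 - 5.94 = 8.06.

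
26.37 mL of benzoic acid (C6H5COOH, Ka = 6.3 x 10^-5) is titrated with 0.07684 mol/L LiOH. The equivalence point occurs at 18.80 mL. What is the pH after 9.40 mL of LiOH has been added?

9.40 mL is exactly half the equivalence volume (18.80/2), i.e. the half-equivalence point.
There, n(HA) = n(A^-), so pH = pKa = -log(6.3 x 10^-5) = 4.20.

4.20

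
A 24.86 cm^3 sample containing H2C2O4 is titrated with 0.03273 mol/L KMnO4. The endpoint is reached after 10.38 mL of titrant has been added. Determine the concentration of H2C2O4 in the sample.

0.0342 M

n(KMnO4) = 0.03273 x 0.01038 = 0.0003397 mol.
From the balanced equation, 2 mol KMnO4 reacts with 5 mol H2C2O4, so n(H2C2O4) = 0.0003397 x 5/2 = 0.0008493 mol.
[H2C2O4] = 0.0008493 / 0.02486 L = 0.0342 M.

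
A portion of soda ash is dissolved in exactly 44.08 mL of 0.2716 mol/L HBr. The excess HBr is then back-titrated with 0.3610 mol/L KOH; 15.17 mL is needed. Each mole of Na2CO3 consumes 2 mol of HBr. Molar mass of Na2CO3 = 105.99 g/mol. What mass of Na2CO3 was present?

0.344 g

Total n(HBr) added = 0.2716 x 0.04408 = 0.01197 mol.
n(KOH) used = 0.3610 x 0.01517 = 0.005476 mol, which equals the excess n(HBr).
So n(HBr) consumed by the sample = 0.01197 - 0.005476 = 0.006496 mol.
n(Na2CO3) = 0.006496 / 2 = 0.003248 mol.
mass = 0.003248 mol x 105.99 g/mol = 0.344 g.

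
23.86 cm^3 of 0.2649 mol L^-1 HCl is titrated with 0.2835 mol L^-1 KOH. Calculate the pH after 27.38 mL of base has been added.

12.45

n(acid) = 0.2649 x 0.02386 = 0.006321 mol; n(KOH) added = 0.2835 x 0.02738 = 0.007762 mol.
Base is in excess by 0.007762 - 0.006321 = 0.001442 mol in a total volume of 0.05124 L.
[OH^-] = 0.001442/0.05124 = 0.02814 M, so pOH = 1.55 and pH = 14.00 - 1.55 = 12.45.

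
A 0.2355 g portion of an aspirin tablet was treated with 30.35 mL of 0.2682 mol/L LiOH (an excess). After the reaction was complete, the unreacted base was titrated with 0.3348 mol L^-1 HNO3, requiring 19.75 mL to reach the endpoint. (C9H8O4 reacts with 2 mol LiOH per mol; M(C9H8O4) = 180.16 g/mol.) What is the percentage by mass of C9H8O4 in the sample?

58.4%

Total n(LiOH) added = 0.2682 x 0.03035 = 0.008140 mol.
n(HNO3) used = 0.3348 x 0.01975 = 0.006612 mol, which equals the excess n(LiOH).
So n(LiOH) consumed by the sample = 0.008140 - 0.006612 = 0.001528 mol.
n(C9H8O4) = 0.001528 / 2 = 0.0007638 mol.
mass C9H8O4 = 0.0007638 x 180.16 = 0.1376 g, so %C9H8O4 = 0.1376/0.2355 x 100 = 58.4%.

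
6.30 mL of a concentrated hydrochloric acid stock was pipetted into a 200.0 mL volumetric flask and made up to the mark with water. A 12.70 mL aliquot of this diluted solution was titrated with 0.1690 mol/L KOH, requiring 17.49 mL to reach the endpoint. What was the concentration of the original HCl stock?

7.39 M

n(KOH) = 0.1690 x 0.01749 = 0.002956 mol.
n(HCl) in the aliquot = 0.002956 mol.
[diluted HCl] = 0.002956 / 0.01270 = 0.2327 M.
Dilution factor = 200.0/6.300 = 31.75, so [stock] = 0.2327 x 31.75 = 7.39 M.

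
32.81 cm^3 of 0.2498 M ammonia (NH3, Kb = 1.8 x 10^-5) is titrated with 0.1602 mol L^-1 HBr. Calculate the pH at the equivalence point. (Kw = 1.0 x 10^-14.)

5.13

n(NH3) = 0.2498 x 0.03281 = 0.008196 mol; V(HBr) at equivalence = 0.008196/0.1602 = 0.05116 L.
At equivalence the base is fully converted to NH4+; total volume = 0.08397 L, so [NH4+] = 0.008196/0.08397 = 0.09760 M.
Ka(NH4+) = Kw/Kb = 1.0e-14 / 1.8 x 10^-5 = 5.56e-10.
[H^+] = sqrt(Ka x [NH4+]) = sqrt(5.56e-10 x 0.09760) = 7.36e-6 M.
pH = -log(7.36e-6) = 5.13.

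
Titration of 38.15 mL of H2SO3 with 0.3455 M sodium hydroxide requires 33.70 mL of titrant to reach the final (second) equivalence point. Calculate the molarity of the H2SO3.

0.153 M

n(NaOH) = 0.3455 x 0.03370 = 0.01164 mol.
At the final (second) equivalence point, 2 mol OH^- react per mol H2SO3, so n(H2SO3) = 0.01164 / 2 = 0.005822 mol.
[H2SO3] = 0.005822 / 0.03815 L = 0.153 M.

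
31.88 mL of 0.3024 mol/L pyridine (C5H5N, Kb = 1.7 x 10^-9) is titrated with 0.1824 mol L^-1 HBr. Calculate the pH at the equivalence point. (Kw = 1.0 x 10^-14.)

3.09

n(C5H5N) = 0.3024 x 0.03188 = 0.009641 mol; V(HBr) at equivalence = 0.009641/0.1824 = 0.05285 L.
At equivalence the base is fully converted to C5H5NH+; total volume = 0.08473 L, so [C5H5NH+] = 0.009641/0.08473 = 0.1138 M.
Ka(C5H5NH+) = Kw/Kb = 1.0e-14 / 1.7 x 10^-9 = 5.88e-6.
[H^+] = sqrt(Ka x [C5H5NH+]) = sqrt(5.88e-6 x 0.1138) = 0.000818 M.
pH = -log(0.000818) = 3.09.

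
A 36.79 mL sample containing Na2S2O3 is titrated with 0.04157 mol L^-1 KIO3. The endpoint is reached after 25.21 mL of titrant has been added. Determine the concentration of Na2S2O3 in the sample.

0.171 M

n(KIO3) = 0.04157 x 0.02521 = 0.001048 mol.
From the balanced equation, 1 mol KIO3 reacts with 6 mol Na2S2O3, so n(Na2S2O3) = 0.001048 x 6/1 = 0.006288 mol.
[Na2S2O3] = 0.006288 / 0.03679 L = 0.171 M.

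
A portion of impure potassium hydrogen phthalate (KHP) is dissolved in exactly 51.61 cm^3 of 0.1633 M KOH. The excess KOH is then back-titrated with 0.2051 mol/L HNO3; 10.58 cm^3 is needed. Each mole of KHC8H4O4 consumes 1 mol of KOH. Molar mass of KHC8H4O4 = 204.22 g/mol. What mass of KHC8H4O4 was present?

1.28 g

Total n(KOH) added = 0.1633 x 0.05161 = 0.008428 mol.
n(HNO3) used = 0.2051 x 0.01058 = 0.002170 mol, which equals the excess n(KOH).
So n(KOH) consumed by the sample = 0.008428 - 0.002170 = 0.006258 mol.
n(KHC8H4O4) = 0.006258 / 1 = 0.006258 mol.
mass = 0.006258 mol x 204.22 g/mol = 1.28 g.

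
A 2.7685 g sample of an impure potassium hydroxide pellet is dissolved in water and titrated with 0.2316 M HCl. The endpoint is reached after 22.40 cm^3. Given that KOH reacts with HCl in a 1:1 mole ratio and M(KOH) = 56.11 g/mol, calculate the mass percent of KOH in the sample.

n(HCl) = 0.2316 x 0.02240 = 0.005188 mol.
n(KOH) = 0.005188 / 1 = 0.005188 mol.
mass of KOH = 0.005188 x 56.11 = 0.2911 g.
% purity = 0.2911 / 2.7685 x 100 = 10.5%.

10.5%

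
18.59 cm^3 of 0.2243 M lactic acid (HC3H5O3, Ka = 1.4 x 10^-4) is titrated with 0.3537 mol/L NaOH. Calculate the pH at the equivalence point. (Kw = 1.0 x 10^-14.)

n(HC3H5O3) = 0.2243 x 0.01859 = 0.004170 mol; V(NaOH) at equivalence = 0.004170/0.3537 = 0.01179 L.
At equivalence all the acid is converted to C3H5O3-; total volume = 0.01859 + 0.01179 = 0.03038 L, so [C3H5O3-] = 0.004170/0.03038 = 0.1373 M.
Kb = Kw/Ka = 1.0e-14 / 1.4 x 10^-4 = 7.14e-11.
[OH^-] = sqrt(Kb x [C3H5O3-]) = sqrt(7.14e-11 x 0.1373) = 3.13e-6 M.
pOH = 5.50, so pH = 14.00 - 5.50 = 8.50.

8.50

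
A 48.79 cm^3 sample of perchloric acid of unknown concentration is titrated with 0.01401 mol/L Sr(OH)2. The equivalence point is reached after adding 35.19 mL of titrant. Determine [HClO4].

n(Sr(OH)2) delivered = 0.01401 x 0.03519 = 0.0004930 mol.
The reaction is 2 HClO4 + 1 Sr(OH)2, so n(HClO4) = 0.0004930 x 2/1 = 0.0009860 mol.
[HClO4] = 0.0009860 mol / 0.04879 L = 0.0202 M.

0.0202 M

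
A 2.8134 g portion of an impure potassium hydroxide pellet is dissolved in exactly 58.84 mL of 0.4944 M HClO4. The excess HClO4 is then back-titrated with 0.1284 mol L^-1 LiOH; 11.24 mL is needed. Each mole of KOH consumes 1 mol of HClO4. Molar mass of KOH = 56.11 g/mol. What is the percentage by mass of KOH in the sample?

Total n(HClO4) added = 0.4944 x 0.05884 = 0.02909 mol.
n(LiOH) used = 0.1284 x 0.01124 = 0.001443 mol, which equals the excess n(HClO4).
So n(HClO4) consumed by the sample = 0.02909 - 0.001443 = 0.02765 mol.
n(KOH) = 0.02765 / 1 = 0.02765 mol.
mass KOH = 0.02765 x 56.11 = 1.551 g, so %KOH = 1.551/2.8134 x 100 = 55.1%.

55.1%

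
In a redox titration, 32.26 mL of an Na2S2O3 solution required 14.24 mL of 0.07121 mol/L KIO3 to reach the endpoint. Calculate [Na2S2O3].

n(KIO3) = 0.07121 x 0.01424 = 0.001014 mol.
From the balanced equation, 1 mol KIO3 reacts with 6 mol Na2S2O3, so n(Na2S2O3) = 0.001014 x 6/1 = 0.006084 mol.
[Na2S2O3] = 0.006084 / 0.03226 L = 0.189 M.

0.189 M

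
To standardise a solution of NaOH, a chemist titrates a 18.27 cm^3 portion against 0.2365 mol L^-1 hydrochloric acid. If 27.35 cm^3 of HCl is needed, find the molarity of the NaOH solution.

0.354 M

n(HCl) delivered = 0.2365 x 0.02735 = 0.006468 mol.
For a 1:1 reaction, n(NaOH) = 0.006468 mol.
[NaOH] = 0.006468 mol / 0.01827 L = 0.354 M.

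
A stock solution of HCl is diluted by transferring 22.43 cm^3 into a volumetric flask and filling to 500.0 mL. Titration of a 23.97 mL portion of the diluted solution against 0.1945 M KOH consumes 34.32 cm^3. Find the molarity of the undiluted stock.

6.21 M

n(KOH) = 0.1945 x 0.03432 = 0.006675 mol.
n(HCl) in the aliquot = 0.006675 mol.
[diluted HCl] = 0.006675 / 0.02397 = 0.2785 M.
Dilution factor = 500.0/22.43 = 22.29, so [stock] = 0.2785 x 22.29 = 6.21 M.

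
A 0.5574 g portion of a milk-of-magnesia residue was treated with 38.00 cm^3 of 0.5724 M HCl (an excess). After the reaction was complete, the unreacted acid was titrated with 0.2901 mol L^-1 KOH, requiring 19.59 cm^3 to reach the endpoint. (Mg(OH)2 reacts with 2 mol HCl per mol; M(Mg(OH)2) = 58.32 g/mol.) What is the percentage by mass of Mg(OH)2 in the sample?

Total n(HCl) added = 0.5724 x 0.03800 = 0.02175 mol.
n(KOH) used = 0.2901 x 0.01959 = 0.005683 mol, which equals the excess n(HCl).
So n(HCl) consumed by the sample = 0.02175 - 0.005683 = 0.01607 mol.
n(Mg(OH)2) = 0.01607 / 2 = 0.008034 mol.
mass Mg(OH)2 = 0.008034 x 58.32 = 0.4685 g, so %Mg(OH)2 = 0.4685/0.5574 x 100 = 84.1%.

84.1%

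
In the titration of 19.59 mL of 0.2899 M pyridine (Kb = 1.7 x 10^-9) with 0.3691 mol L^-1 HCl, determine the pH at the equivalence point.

3.01

n(C5H5N) = 0.2899 x 0.01959 = 0.005679 mol; V(HCl) at equivalence = 0.005679/0.3691 = 0.01539 L.
At equivalence the base is fully converted to C5H5NH+; total volume = 0.03498 L, so [C5H5NH+] = 0.005679/0.03498 = 0.1624 M.
Ka(C5H5NH+) = Kw/Kb = 1.0e-14 / 1.7 x 10^-9 = 5.88e-6.
[H^+] = sqrt(Ka x [C5H5NH+]) = sqrt(5.88e-6 x 0.1624) = 0.000977 M.
pH = -log(0.000977) = 3.01.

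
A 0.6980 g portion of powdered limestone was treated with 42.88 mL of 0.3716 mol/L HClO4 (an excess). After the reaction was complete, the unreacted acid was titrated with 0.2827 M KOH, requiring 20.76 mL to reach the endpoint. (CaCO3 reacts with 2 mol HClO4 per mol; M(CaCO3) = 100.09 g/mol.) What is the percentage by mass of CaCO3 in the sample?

Total n(HClO4) added = 0.3716 x 0.04288 = 0.01593 mol.
n(KOH) used = 0.2827 x 0.02076 = 0.005869 mol, which equals the excess n(HClO4).
So n(HClO4) consumed by the sample = 0.01593 - 0.005869 = 0.01007 mol.
n(CaCO3) = 0.01007 / 2 = 0.005033 mol.
mass CaCO3 = 0.005033 x 100.09 = 0.5037 g, so %CaCO3 = 0.5037/0.6980 x 100 = 72.2%.

72.2%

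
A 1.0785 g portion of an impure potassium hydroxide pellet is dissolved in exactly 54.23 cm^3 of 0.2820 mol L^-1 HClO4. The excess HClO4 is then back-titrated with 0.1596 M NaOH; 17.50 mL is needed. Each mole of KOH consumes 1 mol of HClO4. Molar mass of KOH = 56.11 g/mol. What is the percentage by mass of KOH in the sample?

Total n(HClO4) added = 0.2820 x 0.05423 = 0.01529 mol.
n(NaOH) used = 0.1596 x 0.01750 = 0.002793 mol, which equals the excess n(HClO4).
So n(HClO4) consumed by the sample = 0.01529 - 0.002793 = 0.01250 mol.
n(KOH) = 0.01250 / 1 = 0.01250 mol.
mass KOH = 0.01250 x 56.11 = 0.7014 g, so %KOH = 0.7014/1.0785 x 100 = 65.0%.

65.0%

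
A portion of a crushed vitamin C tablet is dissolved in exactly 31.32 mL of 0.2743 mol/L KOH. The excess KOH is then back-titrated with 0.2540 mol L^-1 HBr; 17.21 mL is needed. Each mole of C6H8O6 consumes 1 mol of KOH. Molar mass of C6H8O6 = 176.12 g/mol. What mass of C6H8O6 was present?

Total n(KOH) added = 0.2743 x 0.03132 = 0.008591 mol.
n(HBr) used = 0.2540 x 0.01721 = 0.004371 mol, which equals the excess n(KOH).
So n(KOH) consumed by the sample = 0.008591 - 0.004371 = 0.004220 mol.
n(C6H8O6) = 0.004220 / 1 = 0.004220 mol.
mass = 0.004220 mol x 176.12 g/mol = 0.743 g.

0.743 g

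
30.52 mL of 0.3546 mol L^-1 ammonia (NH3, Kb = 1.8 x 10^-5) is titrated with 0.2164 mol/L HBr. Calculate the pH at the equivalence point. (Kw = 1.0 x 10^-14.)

n(NH3) = 0.3546 x 0.03052 = 0.01082 mol; V(HBr) at equivalence = 0.01082/0.2164 = 0.05001 L.
At equivalence the base is fully converted to NH4+; total volume = 0.08053 L, so [NH4+] = 0.01082/0.08053 = 0.1344 M.
Ka(NH4+) = Kw/Kb = 1.0e-14 / 1.8 x 10^-5 = 5.56e-10.
[H^+] = sqrt(Ka x [NH4+]) = sqrt(5.56e-10 x 0.1344) = 8.64e-6 M.
pH = -log(8.64e-6) = 5.06.

5.06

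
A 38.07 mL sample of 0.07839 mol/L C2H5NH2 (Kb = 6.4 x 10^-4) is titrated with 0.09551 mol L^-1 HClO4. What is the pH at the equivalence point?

n(C2H5NH2) = 0.07839 x 0.03807 = 0.002984 mol; V(HClO4) at equivalence = 0.002984/0.09551 = 0.03125 L.
At equivalence the base is fully converted to C2H5NH3+; total volume = 0.06932 L, so [C2H5NH3+] = 0.002984/0.06932 = 0.04305 M.
Ka(C2H5NH3+) = Kw/Kb = 1.0e-14 / 6.4 x 10^-4 = 1.56e-11.
[H^+] = sqrt(Ka x [C2H5NH3+]) = sqrt(1.56e-11 x 0.04305) = 8.20e-7 M.
pH = -log(8.20e-7) = 6.09.

6.09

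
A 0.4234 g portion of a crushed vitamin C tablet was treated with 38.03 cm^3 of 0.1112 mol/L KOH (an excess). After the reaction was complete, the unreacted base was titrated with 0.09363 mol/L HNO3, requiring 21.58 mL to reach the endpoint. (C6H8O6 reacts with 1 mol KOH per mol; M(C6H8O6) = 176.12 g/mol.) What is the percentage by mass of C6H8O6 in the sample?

91.9%

Total n(KOH) added = 0.1112 x 0.03803 = 0.004229 mol.
n(HNO3) used = 0.09363 x 0.02158 = 0.002021 mol, which equals the excess n(KOH).
So n(KOH) consumed by the sample = 0.004229 - 0.002021 = 0.002208 mol.
n(C6H8O6) = 0.002208 / 1 = 0.002208 mol.
mass C6H8O6 = 0.002208 x 176.12 = 0.3889 g, so %C6H8O6 = 0.3889/0.4234 x 100 = 91.9%.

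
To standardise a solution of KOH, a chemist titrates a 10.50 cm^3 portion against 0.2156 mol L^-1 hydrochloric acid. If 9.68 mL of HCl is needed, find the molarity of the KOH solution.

0.199 M

n(HCl) delivered = 0.2156 x 0.009680 = 0.002087 mol.
For a 1:1 reaction, n(KOH) = 0.002087 mol.
[KOH] = 0.002087 mol / 0.01050 L = 0.199 M.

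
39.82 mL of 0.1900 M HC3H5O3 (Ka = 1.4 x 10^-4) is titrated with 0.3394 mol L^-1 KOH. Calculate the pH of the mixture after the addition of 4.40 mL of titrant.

Initial n(HC3H5O3) = 0.1900 x 0.03982 = 0.007566 mol.
n(KOH) added = 0.3394 x 0.004400 = 0.001493 mol, converting that many moles of HC3H5O3 to C3H5O3-.
Remaining n(HC3H5O3) = 0.006072 mol; n(C3H5O3-) = 0.001493 mol.
By Henderson-Hasselbalch, pH = pKa + log([A^-]/[HA]) = 3.85 + log(0.001493/0.006072) = 3.85 + (-0.61) = 3.24.

3.24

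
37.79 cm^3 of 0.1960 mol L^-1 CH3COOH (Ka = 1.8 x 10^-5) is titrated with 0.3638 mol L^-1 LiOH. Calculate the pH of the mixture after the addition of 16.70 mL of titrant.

5.40

Initial n(CH3COOH) = 0.1960 x 0.03779 = 0.007407 mol.
n(LiOH) added = 0.3638 x 0.01670 = 0.006075 mol, converting that many moles of CH3COOH to CH3COO-.
Remaining n(CH3COOH) = 0.001331 mol; n(CH3COO-) = 0.006075 mol.
By Henderson-Hasselbalch, pH = pKa + log([A^-]/[HA]) = 4.74 + log(0.006075/0.001331) = 4.74 + (+0.66) = 5.40.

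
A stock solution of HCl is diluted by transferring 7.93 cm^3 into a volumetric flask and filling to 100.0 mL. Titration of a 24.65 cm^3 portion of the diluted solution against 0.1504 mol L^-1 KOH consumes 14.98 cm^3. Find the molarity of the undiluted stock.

n(KOH) = 0.1504 x 0.01498 = 0.002253 mol.
n(HCl) in the aliquot = 0.002253 mol.
[diluted HCl] = 0.002253 / 0.02465 = 0.09140 M.
Dilution factor = 100.0/7.930 = 12.61, so [stock] = 0.09140 x 12.61 = 1.15 M.

1.15 M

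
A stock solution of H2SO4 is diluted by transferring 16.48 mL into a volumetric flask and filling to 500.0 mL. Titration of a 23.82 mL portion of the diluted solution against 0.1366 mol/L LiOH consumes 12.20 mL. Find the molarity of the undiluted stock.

n(LiOH) = 0.1366 x 0.01220 = 0.001667 mol.
n(H2SO4) in the aliquot = 0.001667 x 1/2 = 0.0008333 mol.
[diluted H2SO4] = 0.0008333 / 0.02382 = 0.03498 M.
Dilution factor = 500.0/16.48 = 30.34, so [stock] = 0.03498 x 30.34 = 1.06 M.

1.06 M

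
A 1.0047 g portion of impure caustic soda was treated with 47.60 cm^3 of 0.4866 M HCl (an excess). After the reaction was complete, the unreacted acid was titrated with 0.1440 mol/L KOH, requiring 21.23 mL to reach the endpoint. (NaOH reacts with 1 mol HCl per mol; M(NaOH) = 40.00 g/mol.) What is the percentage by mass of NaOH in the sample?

80.0%

Total n(HCl) added = 0.4866 x 0.04760 = 0.02316 mol.
n(KOH) used = 0.1440 x 0.02123 = 0.003057 mol, which equals the excess n(HCl).
So n(HCl) consumed by the sample = 0.02316 - 0.003057 = 0.02011 mol.
n(NaOH) = 0.02011 / 1 = 0.02011 mol.
mass NaOH = 0.02011 x 40.00 = 0.8042 g, so %NaOH = 0.8042/1.0047 x 100 = 80.0%.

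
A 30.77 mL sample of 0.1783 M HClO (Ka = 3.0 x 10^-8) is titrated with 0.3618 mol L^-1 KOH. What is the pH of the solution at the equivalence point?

n(HClO) = 0.1783 x 0.03077 = 0.005486 mol; V(KOH) at equivalence = 0.005486/0.3618 = 0.01516 L.
At equivalence all the acid is converted to ClO-; total volume = 0.03077 + 0.01516 = 0.04593 L, so [ClO-] = 0.005486/0.04593 = 0.1194 M.
Kb = Kw/Ka = 1.0e-14 / 3.0 x 10^-8 = 3.33e-7.
[OH^-] = sqrt(Kb x [ClO-]) = sqrt(3.33e-7 x 0.1194) = 0.000200 M.
pOH = 3.70, so pH = 14.00 - 3.70 = 10.30.

10.30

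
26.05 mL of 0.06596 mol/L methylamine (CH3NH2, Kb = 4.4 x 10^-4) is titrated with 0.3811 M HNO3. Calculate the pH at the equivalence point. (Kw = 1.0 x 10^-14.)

n(CH3NH2) = 0.06596 x 0.02605 = 0.001718 mol; V(HNO3) at equivalence = 0.001718/0.3811 = 0.004509 L.
At equivalence the base is fully converted to CH3NH3+; total volume = 0.03056 L, so [CH3NH3+] = 0.001718/0.03056 = 0.05623 M.
Ka(CH3NH3+) = Kw/Kb = 1.0e-14 / 4.4 x 10^-4 = 2.27e-11.
[H^+] = sqrt(Ka x [CH3NH3+]) = sqrt(2.27e-11 x 0.05623) = 1.13e-6 M.
pH = -log(1.13e-6) = 5.95.

5.95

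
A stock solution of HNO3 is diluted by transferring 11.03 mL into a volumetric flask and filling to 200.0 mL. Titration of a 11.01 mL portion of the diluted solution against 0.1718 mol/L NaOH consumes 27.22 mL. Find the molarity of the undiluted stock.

7.70 M

n(NaOH) = 0.1718 x 0.02722 = 0.004676 mol.
n(HNO3) in the aliquot = 0.004676 mol.
[diluted HNO3] = 0.004676 / 0.01101 = 0.4247 M.
Dilution factor = 200.0/11.03 = 18.13, so [stock] = 0.4247 x 18.13 = 7.70 M.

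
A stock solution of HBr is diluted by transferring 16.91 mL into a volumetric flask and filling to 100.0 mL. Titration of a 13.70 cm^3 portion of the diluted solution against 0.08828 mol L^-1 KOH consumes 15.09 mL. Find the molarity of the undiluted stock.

0.575 M

n(KOH) = 0.08828 x 0.01509 = 0.001332 mol.
n(HBr) in the aliquot = 0.001332 mol.
[diluted HBr] = 0.001332 / 0.01370 = 0.09724 M.
Dilution factor = 100.0/16.91 = 5.914, so [stock] = 0.09724 x 5.914 = 0.575 M.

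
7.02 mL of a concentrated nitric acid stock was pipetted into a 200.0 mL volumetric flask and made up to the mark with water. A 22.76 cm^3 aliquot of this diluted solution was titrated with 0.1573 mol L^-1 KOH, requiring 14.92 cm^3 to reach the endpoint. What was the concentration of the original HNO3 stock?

n(KOH) = 0.1573 x 0.01492 = 0.002347 mol.
n(HNO3) in the aliquot = 0.002347 mol.
[diluted HNO3] = 0.002347 / 0.02276 = 0.1031 M.
Dilution factor = 200.0/7.020 = 28.49, so [stock] = 0.1031 x 28.49 = 2.94 M.

2.94 M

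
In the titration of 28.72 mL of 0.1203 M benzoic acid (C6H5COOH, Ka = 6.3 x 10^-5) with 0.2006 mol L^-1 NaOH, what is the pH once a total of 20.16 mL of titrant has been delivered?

12.08

n(acid) = 0.1203 x 0.02872 = 0.003455 mol; n(NaOH) added = 0.2006 x 0.02016 = 0.004044 mol.
Base is in excess by 0.004044 - 0.003455 = 0.0005891 mol in a total volume of 0.04888 L.
[OH^-] = 0.0005891/0.04888 = 0.01205 M, so pOH = 1.92 and pH = 14.00 - 1.92 = 12.08.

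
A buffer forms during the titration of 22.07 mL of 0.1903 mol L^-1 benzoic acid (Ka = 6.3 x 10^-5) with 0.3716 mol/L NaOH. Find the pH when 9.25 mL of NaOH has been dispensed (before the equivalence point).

4.85

Initial n(C6H5COOH) = 0.1903 x 0.02207 = 0.004200 mol.
n(NaOH) added = 0.3716 x 0.009250 = 0.003437 mol, converting that many moles of C6H5COOH to C6H5COO-.
Remaining n(C6H5COOH) = 0.0007626 mol; n(C6H5COO-) = 0.003437 mol.
By Henderson-Hasselbalch, pH = pKa + log([A^-]/[HA]) = 4.20 + log(0.003437/0.0007626) = 4.20 + (+0.65) = 4.85.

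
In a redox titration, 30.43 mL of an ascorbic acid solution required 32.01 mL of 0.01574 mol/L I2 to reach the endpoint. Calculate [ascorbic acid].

0.0166 M

n(I2) = 0.01574 x 0.03201 = 0.0005038 mol.
From the balanced equation, 1 mol I2 reacts with 1 mol ascorbic acid, so n(ascorbic acid) = 0.0005038 x 1/1 = 0.0005038 mol.
[ascorbic acid] = 0.0005038 / 0.03043 L = 0.0166 M.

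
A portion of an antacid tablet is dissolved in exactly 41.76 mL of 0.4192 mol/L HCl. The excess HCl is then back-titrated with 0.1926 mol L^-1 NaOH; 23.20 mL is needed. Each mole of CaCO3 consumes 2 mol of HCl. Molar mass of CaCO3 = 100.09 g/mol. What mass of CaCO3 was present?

Total n(HCl) added = 0.4192 x 0.04176 = 0.01751 mol.
n(NaOH) used = 0.1926 x 0.02320 = 0.004468 mol, which equals the excess n(HCl).
So n(HCl) consumed by the sample = 0.01751 - 0.004468 = 0.01304 mol.
n(CaCO3) = 0.01304 / 2 = 0.006519 mol.
mass = 0.006519 mol x 100.09 g/mol = 0.652 g.

0.652 g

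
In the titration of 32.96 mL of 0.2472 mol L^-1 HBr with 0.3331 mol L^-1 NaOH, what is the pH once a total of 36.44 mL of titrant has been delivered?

12.76

n(acid) = 0.2472 x 0.03296 = 0.008148 mol; n(NaOH) added = 0.3331 x 0.03644 = 0.01214 mol.
Base is in excess by 0.01214 - 0.008148 = 0.003990 mol in a total volume of 0.06940 L.
[OH^-] = 0.003990/0.06940 = 0.05750 M, so pOH = 1.24 and pH = 14.00 - 1.24 = 12.76.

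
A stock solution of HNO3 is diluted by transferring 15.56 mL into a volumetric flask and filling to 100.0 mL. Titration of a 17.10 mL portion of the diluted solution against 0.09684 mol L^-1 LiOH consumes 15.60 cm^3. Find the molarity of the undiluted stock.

n(LiOH) = 0.09684 x 0.01560 = 0.001511 mol.
n(HNO3) in the aliquot = 0.001511 mol.
[diluted HNO3] = 0.001511 / 0.01710 = 0.08835 M.
Dilution factor = 100.0/15.56 = 6.427, so [stock] = 0.08835 x 6.427 = 0.568 M.

0.568 M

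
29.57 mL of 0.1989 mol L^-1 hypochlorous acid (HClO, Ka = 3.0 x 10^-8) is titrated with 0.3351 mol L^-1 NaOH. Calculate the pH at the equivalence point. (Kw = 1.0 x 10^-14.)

n(HClO) = 0.1989 x 0.02957 = 0.005881 mol; V(NaOH) at equivalence = 0.005881/0.3351 = 0.01755 L.
At equivalence all the acid is converted to ClO-; total volume = 0.02957 + 0.01755 = 0.04712 L, so [ClO-] = 0.005881/0.04712 = 0.1248 M.
Kb = Kw/Ka = 1.0e-14 / 3.0 x 10^-8 = 3.33e-7.
[OH^-] = sqrt(Kb x [ClO-]) = sqrt(3.33e-7 x 0.1248) = 0.000204 M.
pOH = 3.69, so pH = 14.00 - 3.69 = 10.31.

10.31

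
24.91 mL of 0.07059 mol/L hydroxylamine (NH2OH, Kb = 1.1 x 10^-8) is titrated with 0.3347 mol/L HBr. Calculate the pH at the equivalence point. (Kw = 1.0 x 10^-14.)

n(NH2OH) = 0.07059 x 0.02491 = 0.001758 mol; V(HBr) at equivalence = 0.001758/0.3347 = 0.005254 L.
At equivalence the base is fully converted to NH3OH+; total volume = 0.03016 L, so [NH3OH+] = 0.001758/0.03016 = 0.05830 M.
Ka(NH3OH+) = Kw/Kb = 1.0e-14 / 1.1 x 10^-8 = 9.09e-7.
[H^+] = sqrt(Ka x [NH3OH+]) = sqrt(9.09e-7 x 0.05830) = 0.000230 M.
pH = -log(0.000230) = 3.64.

3.64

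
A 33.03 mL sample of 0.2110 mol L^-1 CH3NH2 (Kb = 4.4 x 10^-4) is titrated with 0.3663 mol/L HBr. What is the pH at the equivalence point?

n(CH3NH2) = 0.2110 x 0.03303 = 0.006969 mol; V(HBr) at equivalence = 0.006969/0.3663 = 0.01903 L.
At equivalence the base is fully converted to CH3NH3+; total volume = 0.05206 L, so [CH3NH3+] = 0.006969/0.05206 = 0.1339 M.
Ka(CH3NH3+) = Kw/Kb = 1.0e-14 / 4.4 x 10^-4 = 2.27e-11.
[H^+] = sqrt(Ka x [CH3NH3+]) = sqrt(2.27e-11 x 0.1339) = 1.74e-6 M.
pH = -log(1.74e-6) = 5.76.

5.76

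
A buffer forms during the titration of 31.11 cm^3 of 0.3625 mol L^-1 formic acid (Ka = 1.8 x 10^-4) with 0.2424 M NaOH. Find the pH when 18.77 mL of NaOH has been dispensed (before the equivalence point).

Initial n(HCOOH) = 0.3625 x 0.03111 = 0.01128 mol.
n(NaOH) added = 0.2424 x 0.01877 = 0.004550 mol, converting that many moles of HCOOH to HCOO-.
Remaining n(HCOOH) = 0.006728 mol; n(HCOO-) = 0.004550 mol.
By Henderson-Hasselbalch, pH = pKa + log([A^-]/[HA]) = 3.74 + log(0.004550/0.006728) = 3.74 + (-0.17) = 3.57.

3.57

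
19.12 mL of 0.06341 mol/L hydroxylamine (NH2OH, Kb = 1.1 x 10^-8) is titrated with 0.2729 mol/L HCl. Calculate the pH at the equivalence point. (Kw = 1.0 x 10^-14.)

n(NH2OH) = 0.06341 x 0.01912 = 0.001212 mol; V(HCl) at equivalence = 0.001212/0.2729 = 0.004443 L.
At equivalence the base is fully converted to NH3OH+; total volume = 0.02356 L, so [NH3OH+] = 0.001212/0.02356 = 0.05145 M.
Ka(NH3OH+) = Kw/Kb = 1.0e-14 / 1.1 x 10^-8 = 9.09e-7.
[H^+] = sqrt(Ka x [NH3OH+]) = sqrt(9.09e-7 x 0.05145) = 0.000216 M.
pH = -log(0.000216) = 3.66.

3.66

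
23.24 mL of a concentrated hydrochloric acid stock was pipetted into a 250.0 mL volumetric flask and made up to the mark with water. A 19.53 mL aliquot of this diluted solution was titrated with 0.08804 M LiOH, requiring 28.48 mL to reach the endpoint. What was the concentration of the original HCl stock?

n(LiOH) = 0.08804 x 0.02848 = 0.002507 mol.
n(HCl) in the aliquot = 0.002507 mol.
[diluted HCl] = 0.002507 / 0.01953 = 0.1284 M.
Dilution factor = 250.0/23.24 = 10.76, so [stock] = 0.1284 x 10.76 = 1.38 M.

1.38 M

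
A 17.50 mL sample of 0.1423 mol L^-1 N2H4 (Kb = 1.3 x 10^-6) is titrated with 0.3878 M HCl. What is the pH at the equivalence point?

n(N2H4) = 0.1423 x 0.01750 = 0.002490 mol; V(HCl) at equivalence = 0.002490/0.3878 = 0.006421 L.
At equivalence the base is fully converted to N2H5+; total volume = 0.02392 L, so [N2H5+] = 0.002490/0.02392 = 0.1041 M.
Ka(N2H5+) = Kw/Kb = 1.0e-14 / 1.3 x 10^-6 = 7.69e-9.
[H^+] = sqrt(Ka x [N2H5+]) = sqrt(7.69e-9 x 0.1041) = 2.83e-5 M.
pH = -log(2.83e-5) = 4.55.

4.55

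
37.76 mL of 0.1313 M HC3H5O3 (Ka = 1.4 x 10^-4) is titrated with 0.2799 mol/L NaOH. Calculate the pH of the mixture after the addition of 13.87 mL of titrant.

4.41

Initial n(HC3H5O3) = 0.1313 x 0.03776 = 0.004958 mol.
n(NaOH) added = 0.2799 x 0.01387 = 0.003882 mol, converting that many moles of HC3H5O3 to C3H5O3-.
Remaining n(HC3H5O3) = 0.001076 mol; n(C3H5O3-) = 0.003882 mol.
By Henderson-Hasselbalch, pH = pKa + log([A^-]/[HA]) = 3.85 + log(0.003882/0.001076) = 3.85 + (+0.56) = 4.41.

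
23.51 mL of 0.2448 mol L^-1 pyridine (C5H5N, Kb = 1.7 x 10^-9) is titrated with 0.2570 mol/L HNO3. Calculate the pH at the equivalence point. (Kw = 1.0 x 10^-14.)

3.07

n(C5H5N) = 0.2448 x 0.02351 = 0.005755 mol; V(HNO3) at equivalence = 0.005755/0.2570 = 0.02239 L.
At equivalence the base is fully converted to C5H5NH+; total volume = 0.04590 L, so [C5H5NH+] = 0.005755/0.04590 = 0.1254 M.
Ka(C5H5NH+) = Kw/Kb = 1.0e-14 / 1.7 x 10^-9 = 5.88e-6.
[H^+] = sqrt(Ka x [C5H5NH+]) = sqrt(5.88e-6 x 0.1254) = 0.000859 M.
pH = -log(0.000859) = 3.07.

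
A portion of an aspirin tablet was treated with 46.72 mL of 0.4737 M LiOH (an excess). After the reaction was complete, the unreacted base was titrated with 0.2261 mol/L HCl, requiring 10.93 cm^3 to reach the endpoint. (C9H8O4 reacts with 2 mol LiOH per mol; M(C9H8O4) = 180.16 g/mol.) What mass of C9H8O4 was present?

Total n(LiOH) added = 0.4737 x 0.04672 = 0.02213 mol.
n(HCl) used = 0.2261 x 0.01093 = 0.002471 mol, which equals the excess n(LiOH).
So n(LiOH) consumed by the sample = 0.02213 - 0.002471 = 0.01966 mol.
n(C9H8O4) = 0.01966 / 2 = 0.009830 mol.
mass = 0.009830 mol x 180.16 g/mol = 1.77 g.

1.77 g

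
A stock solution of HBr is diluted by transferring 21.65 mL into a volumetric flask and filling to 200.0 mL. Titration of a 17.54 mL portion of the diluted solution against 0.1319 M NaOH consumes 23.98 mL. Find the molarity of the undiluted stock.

n(NaOH) = 0.1319 x 0.02398 = 0.003163 mol.
n(HBr) in the aliquot = 0.003163 mol.
[diluted HBr] = 0.003163 / 0.01754 = 0.1803 M.
Dilution factor = 200.0/21.65 = 9.238, so [stock] = 0.1803 x 9.238 = 1.67 M.

1.67 M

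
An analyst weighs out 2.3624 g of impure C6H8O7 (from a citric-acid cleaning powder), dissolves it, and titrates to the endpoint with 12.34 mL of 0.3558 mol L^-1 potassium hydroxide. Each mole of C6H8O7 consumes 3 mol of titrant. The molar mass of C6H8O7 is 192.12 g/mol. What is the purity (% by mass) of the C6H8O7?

n(KOH) = 0.3558 x 0.01234 = 0.004391 mol.
n(C6H8O7) = 0.004391 / 3 = 0.001464 mol.
mass of C6H8O7 = 0.001464 x 192.12 = 0.2812 g.
% purity = 0.2812 / 2.3624 x 100 = 11.9%.

11.9%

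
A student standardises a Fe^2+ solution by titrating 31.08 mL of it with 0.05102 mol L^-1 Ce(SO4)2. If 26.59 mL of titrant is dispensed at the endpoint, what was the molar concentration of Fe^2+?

n(Ce(SO4)2) = 0.05102 x 0.02659 = 0.001357 mol.
From the balanced equation, 1 mol Ce(SO4)2 reacts with 1 mol Fe^2+, so n(Fe^2+) = 0.001357 x 1/1 = 0.001357 mol.
[Fe^2+] = 0.001357 / 0.03108 L = 0.0436 M.

0.0436 M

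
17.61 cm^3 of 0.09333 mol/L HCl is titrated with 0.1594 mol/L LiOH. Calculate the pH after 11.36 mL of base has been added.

n(acid) = 0.09333 x 0.01761 = 0.001644 mol; n(LiOH) added = 0.1594 x 0.01136 = 0.001811 mol.
Base is in excess by 0.001811 - 0.001644 = 0.0001672 mol in a total volume of 0.02897 L.
[OH^-] = 0.0001672/0.02897 = 0.005773 M, so pOH = 2.24 and pH = 14.00 - 2.24 = 11.76.

11.76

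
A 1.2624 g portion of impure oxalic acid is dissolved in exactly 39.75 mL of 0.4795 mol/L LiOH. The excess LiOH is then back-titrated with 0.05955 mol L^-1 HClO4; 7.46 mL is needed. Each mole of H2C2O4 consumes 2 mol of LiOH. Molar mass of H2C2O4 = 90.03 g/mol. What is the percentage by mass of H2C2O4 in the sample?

Total n(LiOH) added = 0.4795 x 0.03975 = 0.01906 mol.
n(HClO4) used = 0.05955 x 0.007460 = 0.0004442 mol, which equals the excess n(LiOH).
So n(LiOH) consumed by the sample = 0.01906 - 0.0004442 = 0.01862 mol.
n(H2C2O4) = 0.01862 / 2 = 0.009308 mol.
mass H2C2O4 = 0.009308 x 90.03 = 0.8380 g, so %H2C2O4 = 0.8380/1.2624 x 100 = 66.4%.

66.4%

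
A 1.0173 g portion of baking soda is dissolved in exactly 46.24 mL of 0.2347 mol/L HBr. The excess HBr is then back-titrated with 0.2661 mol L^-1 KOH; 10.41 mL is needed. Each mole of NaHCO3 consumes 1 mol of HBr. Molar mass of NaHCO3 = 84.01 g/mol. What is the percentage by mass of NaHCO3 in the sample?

Total n(HBr) added = 0.2347 x 0.04624 = 0.01085 mol.
n(KOH) used = 0.2661 x 0.01041 = 0.002770 mol, which equals the excess n(HBr).
So n(HBr) consumed by the sample = 0.01085 - 0.002770 = 0.008082 mol.
n(NaHCO3) = 0.008082 / 1 = 0.008082 mol.
mass NaHCO3 = 0.008082 x 84.01 = 0.6790 g, so %NaHCO3 = 0.6790/1.0173 x 100 = 66.7%.

66.7%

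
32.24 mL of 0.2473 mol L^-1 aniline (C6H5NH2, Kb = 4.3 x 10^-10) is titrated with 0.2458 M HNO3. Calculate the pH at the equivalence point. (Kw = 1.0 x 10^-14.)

2.77

n(C6H5NH2) = 0.2473 x 0.03224 = 0.007973 mol; V(HNO3) at equivalence = 0.007973/0.2458 = 0.03244 L.
At equivalence the base is fully converted to C6H5NH3+; total volume = 0.06468 L, so [C6H5NH3+] = 0.007973/0.06468 = 0.1233 M.
Ka(C6H5NH3+) = Kw/Kb = 1.0e-14 / 4.3 x 10^-10 = 2.33e-5.
[H^+] = sqrt(Ka x [C6H5NH3+]) = sqrt(2.33e-5 x 0.1233) = 0.00169 M.
pH = -log(0.00169) = 2.77.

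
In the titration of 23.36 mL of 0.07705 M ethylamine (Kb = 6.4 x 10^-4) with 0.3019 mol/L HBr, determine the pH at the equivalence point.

6.01

n(C2H5NH2) = 0.07705 x 0.02336 = 0.001800 mol; V(HBr) at equivalence = 0.001800/0.3019 = 0.005962 L.
At equivalence the base is fully converted to C2H5NH3+; total volume = 0.02932 L, so [C2H5NH3+] = 0.001800/0.02932 = 0.06138 M.
Ka(C2H5NH3+) = Kw/Kb = 1.0e-14 / 6.4 x 10^-4 = 1.56e-11.
[H^+] = sqrt(Ka x [C2H5NH3+]) = sqrt(1.56e-11 x 0.06138) = 9.79e-7 M.
pH = -log(9.79e-7) = 6.01.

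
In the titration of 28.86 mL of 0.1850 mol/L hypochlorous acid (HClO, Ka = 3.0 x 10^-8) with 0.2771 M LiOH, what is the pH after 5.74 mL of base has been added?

Initial n(HClO) = 0.1850 x 0.02886 = 0.005339 mol.
n(LiOH) added = 0.2771 x 0.005740 = 0.001591 mol, converting that many moles of HClO to ClO-.
Remaining n(HClO) = 0.003749 mol; n(ClO-) = 0.001591 mol.
By Henderson-Hasselbalch, pH = pKa + log([A^-]/[HA]) = 7.52 + log(0.001591/0.003749) = 7.52 + (-0.37) = 7.15.

7.15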